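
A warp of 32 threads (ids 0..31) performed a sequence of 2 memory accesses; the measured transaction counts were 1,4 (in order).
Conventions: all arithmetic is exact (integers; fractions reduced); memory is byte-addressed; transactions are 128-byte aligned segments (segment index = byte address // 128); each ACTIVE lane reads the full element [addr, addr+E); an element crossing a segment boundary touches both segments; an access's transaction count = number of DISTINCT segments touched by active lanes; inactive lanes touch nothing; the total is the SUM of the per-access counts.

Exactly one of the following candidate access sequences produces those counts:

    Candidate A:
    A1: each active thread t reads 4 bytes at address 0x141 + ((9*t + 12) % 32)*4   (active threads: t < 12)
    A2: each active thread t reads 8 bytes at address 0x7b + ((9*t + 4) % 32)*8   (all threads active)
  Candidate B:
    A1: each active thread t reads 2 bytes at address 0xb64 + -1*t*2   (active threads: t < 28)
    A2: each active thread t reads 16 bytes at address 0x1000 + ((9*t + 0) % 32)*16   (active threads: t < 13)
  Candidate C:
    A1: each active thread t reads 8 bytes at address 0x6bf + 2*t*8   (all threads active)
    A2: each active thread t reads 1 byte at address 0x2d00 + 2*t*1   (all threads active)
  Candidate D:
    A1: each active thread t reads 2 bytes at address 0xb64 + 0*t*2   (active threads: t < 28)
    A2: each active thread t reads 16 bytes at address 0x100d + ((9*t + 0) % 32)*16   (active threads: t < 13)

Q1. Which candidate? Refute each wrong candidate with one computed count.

A: A1 gives 2 transactions, not 1
C: A1 gives 5 transactions, not 1
D: A2 gives 5 transactions, not 4
B: all counts match (1,4)

Answer: B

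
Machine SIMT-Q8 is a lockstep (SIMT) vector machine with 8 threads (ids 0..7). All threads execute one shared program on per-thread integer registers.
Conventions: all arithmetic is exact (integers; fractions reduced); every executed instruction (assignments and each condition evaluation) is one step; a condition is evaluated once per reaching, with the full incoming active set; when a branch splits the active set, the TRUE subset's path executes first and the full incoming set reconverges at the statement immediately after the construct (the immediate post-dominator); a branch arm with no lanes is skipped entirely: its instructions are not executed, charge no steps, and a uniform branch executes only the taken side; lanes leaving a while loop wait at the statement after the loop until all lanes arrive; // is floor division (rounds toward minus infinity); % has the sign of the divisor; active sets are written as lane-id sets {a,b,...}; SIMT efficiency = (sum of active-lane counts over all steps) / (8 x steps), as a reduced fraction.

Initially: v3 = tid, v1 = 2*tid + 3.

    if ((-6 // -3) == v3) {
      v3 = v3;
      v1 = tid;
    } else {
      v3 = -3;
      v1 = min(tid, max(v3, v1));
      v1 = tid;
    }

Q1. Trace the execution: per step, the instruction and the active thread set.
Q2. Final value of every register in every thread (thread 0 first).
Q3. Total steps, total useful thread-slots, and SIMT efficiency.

step 0: eval ((-6 // -3) == v3)      {0,1,2,3,4,5,6,7}
step 1: v3 <- v3                     {2}
step 2: v1 <- tid                    {2}
step 3: v3 <- -3                     {0,1,3,4,5,6,7}
step 4: v1 <- min(tid, max(v3, v1))  {0,1,3,4,5,6,7}
step 5: v1 <- tid                    {0,1,3,4,5,6,7}

Answer: 6 steps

v3: -3,-3,2,-3,-3,-3,-3,-3
v1: 0,1,2,3,4,5,6,7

steps = 6; useful = 31; efficiency = 31/48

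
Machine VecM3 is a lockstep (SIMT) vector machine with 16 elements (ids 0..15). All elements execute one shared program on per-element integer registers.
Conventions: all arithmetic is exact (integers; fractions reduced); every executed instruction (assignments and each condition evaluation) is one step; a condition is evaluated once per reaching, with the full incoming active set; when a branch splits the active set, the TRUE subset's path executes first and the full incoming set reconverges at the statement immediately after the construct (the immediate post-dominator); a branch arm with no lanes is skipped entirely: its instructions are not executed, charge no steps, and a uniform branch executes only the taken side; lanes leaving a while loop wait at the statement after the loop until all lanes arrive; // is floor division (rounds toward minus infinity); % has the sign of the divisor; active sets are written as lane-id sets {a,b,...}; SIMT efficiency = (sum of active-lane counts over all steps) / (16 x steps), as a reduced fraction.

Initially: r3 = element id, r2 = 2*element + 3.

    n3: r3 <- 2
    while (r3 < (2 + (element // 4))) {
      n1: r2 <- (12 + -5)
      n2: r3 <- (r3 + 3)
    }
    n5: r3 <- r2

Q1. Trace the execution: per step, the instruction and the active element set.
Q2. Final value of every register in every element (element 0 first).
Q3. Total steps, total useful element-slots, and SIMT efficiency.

step 0: r3 <- 2                      {0,1,2,3,4,5,6,7,8,9,10,11,12,13,14,15}
step 1: eval (r3 < (2 + (element // 4))) {0,1,2,3,4,5,6,7,8,9,10,11,12,13,14,15}
step 2: r2 <- (12 + -5)              {4,5,6,7,8,9,10,11,12,13,14,15}
step 3: r3 <- (r3 + 3)               {4,5,6,7,8,9,10,11,12,13,14,15}
step 4: eval (r3 < (2 + (element // 4))) {4,5,6,7,8,9,10,11,12,13,14,15}
step 5: r3 <- r2                     {0,1,2,3,4,5,6,7,8,9,10,11,12,13,14,15}

Answer: 6 steps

r3: 3,5,7,9,7,7,7,7,7,7,7,7,7,7,7,7
r2: 3,5,7,9,7,7,7,7,7,7,7,7,7,7,7,7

steps = 6; useful = 84; efficiency = 84/96 = 7/8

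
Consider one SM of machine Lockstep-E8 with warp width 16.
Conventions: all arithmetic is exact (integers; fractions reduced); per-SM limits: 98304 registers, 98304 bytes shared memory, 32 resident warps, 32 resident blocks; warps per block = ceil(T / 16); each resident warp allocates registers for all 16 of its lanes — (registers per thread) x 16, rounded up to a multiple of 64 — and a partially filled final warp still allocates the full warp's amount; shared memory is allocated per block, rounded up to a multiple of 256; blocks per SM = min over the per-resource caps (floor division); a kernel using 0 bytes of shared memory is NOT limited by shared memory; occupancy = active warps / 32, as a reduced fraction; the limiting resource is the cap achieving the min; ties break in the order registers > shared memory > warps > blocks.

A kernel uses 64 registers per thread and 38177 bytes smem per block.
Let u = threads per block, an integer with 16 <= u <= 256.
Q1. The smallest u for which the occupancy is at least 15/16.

Answer: u = 225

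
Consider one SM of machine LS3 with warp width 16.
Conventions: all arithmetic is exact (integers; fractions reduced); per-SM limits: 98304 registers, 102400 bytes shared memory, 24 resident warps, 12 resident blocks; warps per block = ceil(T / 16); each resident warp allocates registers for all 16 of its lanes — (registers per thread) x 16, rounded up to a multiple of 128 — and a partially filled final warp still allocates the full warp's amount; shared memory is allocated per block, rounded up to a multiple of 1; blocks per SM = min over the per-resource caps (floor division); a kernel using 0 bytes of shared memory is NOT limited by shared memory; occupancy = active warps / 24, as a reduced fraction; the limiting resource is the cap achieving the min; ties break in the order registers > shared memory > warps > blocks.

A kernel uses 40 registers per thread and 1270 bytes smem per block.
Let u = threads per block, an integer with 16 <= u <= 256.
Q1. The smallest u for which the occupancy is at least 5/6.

Answer: u = 17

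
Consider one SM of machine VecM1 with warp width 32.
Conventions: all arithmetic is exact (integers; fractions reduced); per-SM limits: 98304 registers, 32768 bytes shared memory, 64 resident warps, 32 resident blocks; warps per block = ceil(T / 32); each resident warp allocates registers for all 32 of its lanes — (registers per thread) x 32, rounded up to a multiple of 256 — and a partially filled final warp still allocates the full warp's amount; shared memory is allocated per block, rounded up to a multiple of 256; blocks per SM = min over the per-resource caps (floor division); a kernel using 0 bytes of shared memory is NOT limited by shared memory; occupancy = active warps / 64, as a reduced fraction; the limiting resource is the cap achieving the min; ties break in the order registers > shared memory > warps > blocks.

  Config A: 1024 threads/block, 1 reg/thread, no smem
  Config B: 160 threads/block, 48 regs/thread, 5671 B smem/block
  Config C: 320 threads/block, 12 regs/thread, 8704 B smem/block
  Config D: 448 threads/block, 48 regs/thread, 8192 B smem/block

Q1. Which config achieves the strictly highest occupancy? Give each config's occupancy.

occupancies: A 1, B 25/64, C 15/32, D 7/8

Answer: A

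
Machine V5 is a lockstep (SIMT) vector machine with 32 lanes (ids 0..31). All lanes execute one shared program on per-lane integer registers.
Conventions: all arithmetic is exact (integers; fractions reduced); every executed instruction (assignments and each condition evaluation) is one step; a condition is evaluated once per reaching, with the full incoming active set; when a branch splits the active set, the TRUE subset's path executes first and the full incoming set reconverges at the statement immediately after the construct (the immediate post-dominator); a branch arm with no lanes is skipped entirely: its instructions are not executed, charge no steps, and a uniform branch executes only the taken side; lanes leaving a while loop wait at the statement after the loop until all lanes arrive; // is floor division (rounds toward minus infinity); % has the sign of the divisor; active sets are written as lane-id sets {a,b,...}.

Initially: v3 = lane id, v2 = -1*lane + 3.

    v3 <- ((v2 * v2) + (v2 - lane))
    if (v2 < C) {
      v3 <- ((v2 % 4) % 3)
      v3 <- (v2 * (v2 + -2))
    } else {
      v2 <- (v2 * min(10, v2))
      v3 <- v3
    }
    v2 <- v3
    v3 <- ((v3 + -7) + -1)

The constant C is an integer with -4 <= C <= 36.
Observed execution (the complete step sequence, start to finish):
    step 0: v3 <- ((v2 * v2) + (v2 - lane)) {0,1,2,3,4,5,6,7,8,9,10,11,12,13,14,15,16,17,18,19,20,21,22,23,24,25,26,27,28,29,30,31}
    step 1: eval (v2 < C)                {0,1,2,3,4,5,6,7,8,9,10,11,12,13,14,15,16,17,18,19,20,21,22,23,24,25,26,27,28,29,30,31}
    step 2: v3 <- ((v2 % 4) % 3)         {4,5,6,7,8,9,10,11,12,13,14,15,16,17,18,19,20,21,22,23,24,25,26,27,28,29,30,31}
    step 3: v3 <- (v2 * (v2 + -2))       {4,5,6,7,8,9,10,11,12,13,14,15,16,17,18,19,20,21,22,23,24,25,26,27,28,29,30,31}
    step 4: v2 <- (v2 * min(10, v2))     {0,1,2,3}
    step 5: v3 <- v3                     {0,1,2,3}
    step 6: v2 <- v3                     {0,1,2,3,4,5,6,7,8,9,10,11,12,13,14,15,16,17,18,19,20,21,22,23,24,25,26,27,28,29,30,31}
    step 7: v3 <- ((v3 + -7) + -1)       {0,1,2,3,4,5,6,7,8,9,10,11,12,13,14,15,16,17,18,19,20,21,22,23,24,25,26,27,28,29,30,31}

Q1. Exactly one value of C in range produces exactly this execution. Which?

Answer: C = 0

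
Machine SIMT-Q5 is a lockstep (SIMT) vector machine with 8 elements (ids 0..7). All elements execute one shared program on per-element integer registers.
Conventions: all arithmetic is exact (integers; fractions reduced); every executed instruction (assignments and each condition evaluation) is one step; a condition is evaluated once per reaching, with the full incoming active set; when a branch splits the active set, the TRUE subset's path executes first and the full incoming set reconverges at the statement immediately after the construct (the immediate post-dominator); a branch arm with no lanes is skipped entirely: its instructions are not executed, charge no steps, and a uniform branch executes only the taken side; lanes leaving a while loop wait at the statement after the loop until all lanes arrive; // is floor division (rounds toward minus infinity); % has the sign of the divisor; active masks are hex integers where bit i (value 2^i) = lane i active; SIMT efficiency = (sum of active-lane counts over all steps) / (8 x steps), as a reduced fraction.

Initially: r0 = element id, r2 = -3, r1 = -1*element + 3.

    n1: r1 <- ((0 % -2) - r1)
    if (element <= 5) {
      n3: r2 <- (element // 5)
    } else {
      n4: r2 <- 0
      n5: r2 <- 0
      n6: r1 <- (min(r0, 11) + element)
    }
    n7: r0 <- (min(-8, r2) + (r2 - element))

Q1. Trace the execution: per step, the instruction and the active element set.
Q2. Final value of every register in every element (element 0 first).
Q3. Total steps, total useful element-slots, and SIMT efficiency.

step 0: r1 <- ((0 % -2) - r1)        0xff
step 1: eval (element <= 5)          0xff
step 2: r2 <- (element // 5)         0x3f
step 3: r2 <- 0                      0xc0
step 4: r2 <- 0                      0xc0
step 5: r1 <- (min(r0, 11) + element) 0xc0
step 6: r0 <- (min(-8, r2) + (r2 - element)) 0xff

Answer: 7 steps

r0: -8,-9,-10,-11,-12,-12,-14,-15
r2: 0,0,0,0,0,1,0,0
r1: -3,-2,-1,0,1,2,12,14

steps = 7; useful = 36; efficiency = 36/56 = 9/14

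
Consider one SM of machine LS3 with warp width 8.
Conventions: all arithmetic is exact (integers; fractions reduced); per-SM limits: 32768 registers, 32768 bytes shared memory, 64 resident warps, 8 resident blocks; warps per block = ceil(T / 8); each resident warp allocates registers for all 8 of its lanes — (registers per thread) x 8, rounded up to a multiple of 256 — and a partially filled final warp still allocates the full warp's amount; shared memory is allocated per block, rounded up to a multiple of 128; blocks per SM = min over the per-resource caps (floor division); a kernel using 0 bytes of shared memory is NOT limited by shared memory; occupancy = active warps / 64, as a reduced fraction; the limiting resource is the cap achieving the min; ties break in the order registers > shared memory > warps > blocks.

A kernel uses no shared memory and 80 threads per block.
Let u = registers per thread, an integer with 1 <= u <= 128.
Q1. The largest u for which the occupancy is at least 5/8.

Answer: u = 96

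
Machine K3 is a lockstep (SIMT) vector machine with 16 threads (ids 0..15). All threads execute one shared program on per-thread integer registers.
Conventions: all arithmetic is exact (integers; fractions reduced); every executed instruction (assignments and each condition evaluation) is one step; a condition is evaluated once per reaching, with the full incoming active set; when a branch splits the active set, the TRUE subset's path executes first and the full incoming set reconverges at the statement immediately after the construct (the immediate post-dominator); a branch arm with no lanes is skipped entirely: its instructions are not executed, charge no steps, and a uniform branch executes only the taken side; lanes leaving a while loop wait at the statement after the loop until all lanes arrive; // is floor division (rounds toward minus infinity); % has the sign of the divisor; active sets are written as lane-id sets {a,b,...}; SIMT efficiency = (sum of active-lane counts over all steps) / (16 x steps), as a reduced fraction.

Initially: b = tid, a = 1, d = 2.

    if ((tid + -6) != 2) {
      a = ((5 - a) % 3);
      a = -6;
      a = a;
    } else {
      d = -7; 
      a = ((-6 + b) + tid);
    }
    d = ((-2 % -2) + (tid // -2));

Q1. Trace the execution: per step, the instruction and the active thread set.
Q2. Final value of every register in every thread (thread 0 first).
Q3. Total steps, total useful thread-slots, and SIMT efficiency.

step 0: eval ((tid + -6) != 2)       {0,1,2,3,4,5,6,7,8,9,10,11,12,13,14,15}
step 1: a <- ((5 - a) % 3)           {0,1,2,3,4,5,6,7,9,10,11,12,13,14,15}
step 2: a <- -6                      {0,1,2,3,4,5,6,7,9,10,11,12,13,14,15}
step 3: a <- a                       {0,1,2,3,4,5,6,7,9,10,11,12,13,14,15}
step 4: d <- -7                      {8}
step 5: a <- ((-6 + b) + tid)        {8}
step 6: d <- ((-2 % -2) + (tid // -2)) {0,1,2,3,4,5,6,7,8,9,10,11,12,13,14,15}

Answer: 7 steps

b: 0,1,2,3,4,5,6,7,8,9,10,11,12,13,14,15
a: -6,-6,-6,-6,-6,-6,-6,-6,10,-6,-6,-6,-6,-6,-6,-6
d: 0,-1,-1,-2,-2,-3,-3,-4,-4,-5,-5,-6,-6,-7,-7,-8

steps = 7; useful = 79; efficiency = 79/112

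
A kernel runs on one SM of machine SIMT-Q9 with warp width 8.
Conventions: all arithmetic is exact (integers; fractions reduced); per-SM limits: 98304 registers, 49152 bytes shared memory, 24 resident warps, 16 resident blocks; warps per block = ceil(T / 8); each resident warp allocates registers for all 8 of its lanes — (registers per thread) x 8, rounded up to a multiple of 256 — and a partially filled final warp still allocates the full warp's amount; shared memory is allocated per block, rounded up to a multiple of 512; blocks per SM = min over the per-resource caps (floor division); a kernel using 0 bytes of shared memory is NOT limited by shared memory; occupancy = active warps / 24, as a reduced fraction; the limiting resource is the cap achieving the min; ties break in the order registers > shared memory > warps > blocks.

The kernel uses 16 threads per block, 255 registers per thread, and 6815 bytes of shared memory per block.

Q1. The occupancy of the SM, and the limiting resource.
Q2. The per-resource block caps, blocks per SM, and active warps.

Answer: occupancy 1/2, limited by shared memory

registers: 24 blocks
shared memory: 6 blocks
warps: 12 blocks
blocks: 16 blocks

Answer: 6 blocks, 12 active warps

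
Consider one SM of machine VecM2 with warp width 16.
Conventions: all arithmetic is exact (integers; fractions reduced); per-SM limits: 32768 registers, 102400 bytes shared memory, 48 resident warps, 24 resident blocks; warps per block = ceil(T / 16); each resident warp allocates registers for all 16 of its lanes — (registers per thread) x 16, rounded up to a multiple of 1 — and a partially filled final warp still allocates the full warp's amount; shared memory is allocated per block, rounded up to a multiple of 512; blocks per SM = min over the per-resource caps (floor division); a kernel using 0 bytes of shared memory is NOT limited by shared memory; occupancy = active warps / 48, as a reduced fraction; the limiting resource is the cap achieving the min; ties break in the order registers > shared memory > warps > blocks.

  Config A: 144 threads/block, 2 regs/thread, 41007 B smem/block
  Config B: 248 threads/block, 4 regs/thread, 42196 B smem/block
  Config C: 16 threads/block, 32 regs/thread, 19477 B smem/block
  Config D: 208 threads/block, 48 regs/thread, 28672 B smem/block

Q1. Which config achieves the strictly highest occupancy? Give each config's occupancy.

occupancies: A 3/8, B 2/3, C 5/48, D 13/16

Answer: D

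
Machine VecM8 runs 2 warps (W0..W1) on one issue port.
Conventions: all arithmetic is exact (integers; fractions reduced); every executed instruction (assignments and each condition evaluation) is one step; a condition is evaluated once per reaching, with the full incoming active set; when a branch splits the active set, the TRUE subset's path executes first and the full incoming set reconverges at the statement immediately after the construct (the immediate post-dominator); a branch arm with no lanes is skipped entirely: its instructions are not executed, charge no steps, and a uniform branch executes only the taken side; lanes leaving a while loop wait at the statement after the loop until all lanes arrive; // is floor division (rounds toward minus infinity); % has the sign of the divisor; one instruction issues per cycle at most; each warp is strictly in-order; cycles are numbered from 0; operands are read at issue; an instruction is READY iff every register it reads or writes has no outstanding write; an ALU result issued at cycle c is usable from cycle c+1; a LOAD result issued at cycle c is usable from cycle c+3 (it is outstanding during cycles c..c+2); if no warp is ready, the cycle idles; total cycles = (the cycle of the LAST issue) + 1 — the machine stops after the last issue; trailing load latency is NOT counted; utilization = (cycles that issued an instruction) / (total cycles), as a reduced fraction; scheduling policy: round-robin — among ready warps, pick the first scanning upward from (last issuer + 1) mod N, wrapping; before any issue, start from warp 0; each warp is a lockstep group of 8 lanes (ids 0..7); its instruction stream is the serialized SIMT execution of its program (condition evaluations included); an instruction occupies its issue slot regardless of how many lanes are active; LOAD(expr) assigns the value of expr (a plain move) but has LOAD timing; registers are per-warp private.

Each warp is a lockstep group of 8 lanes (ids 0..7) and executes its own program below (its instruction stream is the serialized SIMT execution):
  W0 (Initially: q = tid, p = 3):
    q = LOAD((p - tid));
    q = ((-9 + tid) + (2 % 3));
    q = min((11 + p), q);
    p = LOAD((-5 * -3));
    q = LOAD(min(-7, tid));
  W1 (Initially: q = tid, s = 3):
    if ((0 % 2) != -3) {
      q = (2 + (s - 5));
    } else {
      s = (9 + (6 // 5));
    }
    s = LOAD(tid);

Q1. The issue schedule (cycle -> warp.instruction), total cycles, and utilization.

cycle 0: W0.I0
cycle 1: W1.I0
cycle 2: W1.I1
cycle 3: W0.I1
cycle 4: W1.I2
cycle 5: W0.I2
cycle 6: W0.I3
cycle 7: W0.I4

Answer: 8 cycles, utilization 1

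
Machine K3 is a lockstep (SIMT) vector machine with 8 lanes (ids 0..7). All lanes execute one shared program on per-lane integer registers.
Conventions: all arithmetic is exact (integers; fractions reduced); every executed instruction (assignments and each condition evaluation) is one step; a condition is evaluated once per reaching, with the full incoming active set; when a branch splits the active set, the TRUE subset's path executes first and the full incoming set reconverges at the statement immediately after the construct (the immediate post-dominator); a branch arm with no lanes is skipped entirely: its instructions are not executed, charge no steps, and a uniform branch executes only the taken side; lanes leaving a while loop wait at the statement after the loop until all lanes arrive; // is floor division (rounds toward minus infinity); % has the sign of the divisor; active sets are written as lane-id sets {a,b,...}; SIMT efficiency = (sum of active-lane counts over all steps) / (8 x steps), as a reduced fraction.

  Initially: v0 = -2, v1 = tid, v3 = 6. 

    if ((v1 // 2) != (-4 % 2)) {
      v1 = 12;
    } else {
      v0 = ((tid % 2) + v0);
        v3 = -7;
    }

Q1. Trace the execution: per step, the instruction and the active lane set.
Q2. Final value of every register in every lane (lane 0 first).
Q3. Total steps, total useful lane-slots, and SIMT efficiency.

step 0: eval ((v1 // 2) != (-4 % 2)) {0,1,2,3,4,5,6,7}
step 1: v1 <- 12                     {2,3,4,5,6,7}
step 2: v0 <- ((tid % 2) + v0)       {0,1}
step 3: v3 <- -7                     {0,1}

Answer: 4 steps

v0: -2,-1,-2,-2,-2,-2,-2,-2
v1: 0,1,12,12,12,12,12,12
v3: -7,-7,6,6,6,6,6,6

steps = 4; useful = 18; efficiency = 18/32 = 9/16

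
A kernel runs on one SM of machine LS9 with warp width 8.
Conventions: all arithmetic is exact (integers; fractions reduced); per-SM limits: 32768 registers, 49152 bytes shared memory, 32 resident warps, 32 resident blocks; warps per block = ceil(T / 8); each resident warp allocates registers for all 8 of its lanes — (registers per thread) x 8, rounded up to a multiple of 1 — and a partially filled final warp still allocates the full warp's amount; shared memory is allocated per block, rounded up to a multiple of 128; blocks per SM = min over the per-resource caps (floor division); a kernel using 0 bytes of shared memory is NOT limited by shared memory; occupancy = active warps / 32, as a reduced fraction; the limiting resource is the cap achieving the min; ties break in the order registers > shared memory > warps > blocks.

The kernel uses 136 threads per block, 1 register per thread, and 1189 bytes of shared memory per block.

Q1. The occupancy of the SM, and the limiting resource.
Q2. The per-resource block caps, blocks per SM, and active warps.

Answer: occupancy 17/32, limited by warps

registers: 240 blocks
shared memory: 38 blocks
warps: 1 block
blocks: 32 blocks

Answer: 1 block, 17 active warps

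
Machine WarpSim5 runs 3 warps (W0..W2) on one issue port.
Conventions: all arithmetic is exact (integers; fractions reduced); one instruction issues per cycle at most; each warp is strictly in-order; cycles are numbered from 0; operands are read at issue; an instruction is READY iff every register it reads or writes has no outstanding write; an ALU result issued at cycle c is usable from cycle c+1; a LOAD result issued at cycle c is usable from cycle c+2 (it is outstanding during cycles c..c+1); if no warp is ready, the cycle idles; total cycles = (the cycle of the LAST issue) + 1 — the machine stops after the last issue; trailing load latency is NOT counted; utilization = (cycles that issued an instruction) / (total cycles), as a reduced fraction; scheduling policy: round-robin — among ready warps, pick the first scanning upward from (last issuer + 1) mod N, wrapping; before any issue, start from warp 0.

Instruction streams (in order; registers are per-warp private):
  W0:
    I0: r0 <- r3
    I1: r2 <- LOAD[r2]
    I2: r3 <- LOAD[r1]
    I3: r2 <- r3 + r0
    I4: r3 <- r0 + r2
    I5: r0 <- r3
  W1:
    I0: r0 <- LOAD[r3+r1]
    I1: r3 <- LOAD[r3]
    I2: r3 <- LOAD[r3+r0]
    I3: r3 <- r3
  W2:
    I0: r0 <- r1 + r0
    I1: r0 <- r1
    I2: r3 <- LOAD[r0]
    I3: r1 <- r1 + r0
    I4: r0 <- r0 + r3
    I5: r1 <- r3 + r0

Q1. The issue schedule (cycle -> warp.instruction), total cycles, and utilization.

cycle 0: W0.I0
cycle 1: W1.I0
cycle 2: W2.I0
cycle 3: W0.I1
cycle 4: W1.I1
cycle 5: W2.I1
cycle 6: W0.I2
cycle 7: W1.I2
cycle 8: W2.I2
cycle 9: W0.I3
cycle 10: W1.I3
cycle 11: W2.I3
cycle 12: W0.I4
cycle 13: W2.I4
cycle 14: W0.I5
cycle 15: W2.I5

Answer: 16 cycles, utilization 1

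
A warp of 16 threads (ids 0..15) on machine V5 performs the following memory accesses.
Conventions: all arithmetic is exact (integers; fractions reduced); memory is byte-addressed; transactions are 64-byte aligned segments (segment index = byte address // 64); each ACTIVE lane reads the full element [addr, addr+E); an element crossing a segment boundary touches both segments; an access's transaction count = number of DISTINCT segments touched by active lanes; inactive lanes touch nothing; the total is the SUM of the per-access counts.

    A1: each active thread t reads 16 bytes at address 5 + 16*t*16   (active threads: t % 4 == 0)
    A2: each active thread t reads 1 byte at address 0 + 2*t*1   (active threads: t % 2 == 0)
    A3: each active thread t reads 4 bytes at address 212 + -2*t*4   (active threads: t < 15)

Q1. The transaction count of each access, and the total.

A1: 4 transactions
A2: 1 transaction
A3: 3 transactions

Answer: 4,1,3; total 8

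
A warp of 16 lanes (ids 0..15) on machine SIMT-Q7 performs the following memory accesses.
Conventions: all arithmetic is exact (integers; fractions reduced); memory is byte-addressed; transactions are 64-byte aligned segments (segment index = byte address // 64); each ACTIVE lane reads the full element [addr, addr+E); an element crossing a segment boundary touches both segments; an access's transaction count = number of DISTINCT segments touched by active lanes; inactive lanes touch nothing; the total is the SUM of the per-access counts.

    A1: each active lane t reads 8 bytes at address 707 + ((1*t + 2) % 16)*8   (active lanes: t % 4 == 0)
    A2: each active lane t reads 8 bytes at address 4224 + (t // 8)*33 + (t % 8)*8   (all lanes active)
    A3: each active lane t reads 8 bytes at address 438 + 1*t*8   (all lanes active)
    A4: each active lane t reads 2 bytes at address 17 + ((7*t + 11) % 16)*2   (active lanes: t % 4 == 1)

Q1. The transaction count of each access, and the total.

A1: 2 transactions
A2: 2 transactions
A3: 3 transactions
A4: 1 transaction

Answer: 2,2,3,1; total 8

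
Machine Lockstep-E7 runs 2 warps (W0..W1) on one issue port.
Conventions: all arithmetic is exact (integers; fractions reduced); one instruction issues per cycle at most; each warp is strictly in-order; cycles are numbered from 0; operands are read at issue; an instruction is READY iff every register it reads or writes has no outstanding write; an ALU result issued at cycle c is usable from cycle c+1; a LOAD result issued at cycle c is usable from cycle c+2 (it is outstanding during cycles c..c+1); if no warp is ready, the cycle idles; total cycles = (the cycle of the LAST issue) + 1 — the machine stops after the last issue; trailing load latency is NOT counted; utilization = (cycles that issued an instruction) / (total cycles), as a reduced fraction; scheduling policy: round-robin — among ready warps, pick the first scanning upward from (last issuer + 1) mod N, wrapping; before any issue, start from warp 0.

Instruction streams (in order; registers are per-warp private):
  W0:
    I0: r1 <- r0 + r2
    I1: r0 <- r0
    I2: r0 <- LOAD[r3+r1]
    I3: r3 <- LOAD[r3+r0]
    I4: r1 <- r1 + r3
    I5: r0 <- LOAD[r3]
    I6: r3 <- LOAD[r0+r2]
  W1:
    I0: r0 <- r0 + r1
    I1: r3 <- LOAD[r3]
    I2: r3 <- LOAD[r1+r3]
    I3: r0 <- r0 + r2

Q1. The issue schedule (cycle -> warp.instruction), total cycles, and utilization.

cycle 0: W0.I0
cycle 1: W1.I0
cycle 2: W0.I1
cycle 3: W1.I1
cycle 4: W0.I2
cycle 5: W1.I2
cycle 6: W0.I3
cycle 7: W1.I3
cycle 8: W0.I4
cycle 9: W0.I5
cycle 10: idle
cycle 11: W0.I6

Answer: 12 cycles, utilization 11/12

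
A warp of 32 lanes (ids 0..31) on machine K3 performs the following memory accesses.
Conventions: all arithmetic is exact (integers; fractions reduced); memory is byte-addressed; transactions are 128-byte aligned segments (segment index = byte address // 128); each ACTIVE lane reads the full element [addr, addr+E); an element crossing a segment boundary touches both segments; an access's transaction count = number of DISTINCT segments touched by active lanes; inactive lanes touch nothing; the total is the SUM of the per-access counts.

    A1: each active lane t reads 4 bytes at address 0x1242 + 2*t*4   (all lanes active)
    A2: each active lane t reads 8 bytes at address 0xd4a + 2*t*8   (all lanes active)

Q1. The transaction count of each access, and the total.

A1: 3 transactions
A2: 5 transactions

Answer: 3,5; total 8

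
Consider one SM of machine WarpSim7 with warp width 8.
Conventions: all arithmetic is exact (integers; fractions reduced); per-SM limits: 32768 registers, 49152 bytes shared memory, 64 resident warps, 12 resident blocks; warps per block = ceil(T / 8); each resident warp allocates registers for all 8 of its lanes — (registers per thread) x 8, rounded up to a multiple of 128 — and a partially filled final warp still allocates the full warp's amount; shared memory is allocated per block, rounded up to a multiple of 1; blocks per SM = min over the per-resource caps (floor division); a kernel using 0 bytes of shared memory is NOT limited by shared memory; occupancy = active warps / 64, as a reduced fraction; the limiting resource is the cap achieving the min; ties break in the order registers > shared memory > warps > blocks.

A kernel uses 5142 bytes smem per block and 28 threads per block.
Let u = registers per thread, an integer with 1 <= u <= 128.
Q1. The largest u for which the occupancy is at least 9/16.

Answer: u = 112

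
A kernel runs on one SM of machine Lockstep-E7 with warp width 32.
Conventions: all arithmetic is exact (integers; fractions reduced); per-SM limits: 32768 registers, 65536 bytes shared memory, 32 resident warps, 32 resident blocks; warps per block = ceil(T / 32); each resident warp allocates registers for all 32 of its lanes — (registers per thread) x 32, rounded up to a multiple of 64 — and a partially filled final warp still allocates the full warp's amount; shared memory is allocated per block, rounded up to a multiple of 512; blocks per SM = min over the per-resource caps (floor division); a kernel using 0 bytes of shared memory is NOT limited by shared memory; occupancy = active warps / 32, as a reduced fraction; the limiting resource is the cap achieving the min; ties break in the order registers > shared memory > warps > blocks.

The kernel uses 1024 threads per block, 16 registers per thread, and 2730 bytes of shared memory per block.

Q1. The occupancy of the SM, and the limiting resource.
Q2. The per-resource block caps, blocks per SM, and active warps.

Answer: occupancy 1, limited by warps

registers: 2 blocks
shared memory: 21 blocks
warps: 1 block
blocks: 32 blocks

Answer: 1 block, 32 active warps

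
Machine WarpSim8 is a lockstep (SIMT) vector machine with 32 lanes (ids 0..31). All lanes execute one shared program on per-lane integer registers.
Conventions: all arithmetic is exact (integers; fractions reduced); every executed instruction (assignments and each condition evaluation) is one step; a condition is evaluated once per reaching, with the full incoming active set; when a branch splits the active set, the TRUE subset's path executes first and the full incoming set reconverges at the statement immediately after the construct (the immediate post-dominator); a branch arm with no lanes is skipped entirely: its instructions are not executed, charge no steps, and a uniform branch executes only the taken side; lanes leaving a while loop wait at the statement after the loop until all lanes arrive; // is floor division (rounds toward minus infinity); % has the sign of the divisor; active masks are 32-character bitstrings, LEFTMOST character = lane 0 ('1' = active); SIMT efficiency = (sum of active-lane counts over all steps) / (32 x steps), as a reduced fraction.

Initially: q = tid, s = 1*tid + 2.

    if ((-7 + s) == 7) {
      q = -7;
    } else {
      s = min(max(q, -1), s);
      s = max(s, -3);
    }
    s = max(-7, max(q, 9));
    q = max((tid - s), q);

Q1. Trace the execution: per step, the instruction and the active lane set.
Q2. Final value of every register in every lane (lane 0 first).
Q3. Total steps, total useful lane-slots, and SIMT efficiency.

step 0: eval ((-7 + s) == 7)         11111111111111111111111111111111
step 1: q <- -7                      00000000000010000000000000000000
step 2: s <- min(max(q, -1), s)      11111111111101111111111111111111
step 3: s <- max(s, -3)              11111111111101111111111111111111
step 4: s <- max(-7, max(q, 9))      11111111111111111111111111111111
step 5: q <- max((tid - s), q)       11111111111111111111111111111111

Answer: 6 steps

q: 0,1,2,3,4,5,6,7,8,9,10,11,3,13,14,15,16,17,18,19,20,21,22,23,24,25,26,27,28,29,30,31
s: 9,9,9,9,9,9,9,9,9,9,10,11,9,13,14,15,16,17,18,19,20,21,22,23,24,25,26,27,28,29,30,31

steps = 6; useful = 159; efficiency = 159/192 = 53/64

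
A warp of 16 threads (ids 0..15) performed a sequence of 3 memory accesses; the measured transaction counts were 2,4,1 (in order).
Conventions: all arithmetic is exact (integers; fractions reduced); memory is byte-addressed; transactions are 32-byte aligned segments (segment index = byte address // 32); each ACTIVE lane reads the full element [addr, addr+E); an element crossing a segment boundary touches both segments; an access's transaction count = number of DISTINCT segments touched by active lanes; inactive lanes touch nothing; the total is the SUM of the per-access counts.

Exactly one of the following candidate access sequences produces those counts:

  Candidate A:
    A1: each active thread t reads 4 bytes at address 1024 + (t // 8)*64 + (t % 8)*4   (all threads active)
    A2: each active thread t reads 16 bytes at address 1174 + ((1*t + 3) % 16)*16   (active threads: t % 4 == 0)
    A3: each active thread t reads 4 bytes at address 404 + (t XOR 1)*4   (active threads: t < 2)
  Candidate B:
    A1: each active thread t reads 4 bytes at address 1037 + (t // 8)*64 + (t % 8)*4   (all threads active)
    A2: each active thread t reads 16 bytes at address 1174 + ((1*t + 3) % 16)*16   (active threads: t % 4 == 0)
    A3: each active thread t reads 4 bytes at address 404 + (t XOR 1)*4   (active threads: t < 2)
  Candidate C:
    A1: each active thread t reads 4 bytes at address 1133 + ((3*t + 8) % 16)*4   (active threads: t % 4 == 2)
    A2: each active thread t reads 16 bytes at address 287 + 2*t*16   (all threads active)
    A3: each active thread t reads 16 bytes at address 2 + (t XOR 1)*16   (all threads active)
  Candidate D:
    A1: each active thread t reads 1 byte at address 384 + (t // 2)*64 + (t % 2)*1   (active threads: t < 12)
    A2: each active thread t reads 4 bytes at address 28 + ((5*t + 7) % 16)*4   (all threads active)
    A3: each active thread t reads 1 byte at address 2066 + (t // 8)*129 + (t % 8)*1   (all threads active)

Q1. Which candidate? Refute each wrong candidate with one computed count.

B: A1 gives 4 transactions, not 2
C: A1 gives 3 transactions, not 2
D: A1 gives 6 transactions, not 2
A: all counts match (2,4,1)

Answer: A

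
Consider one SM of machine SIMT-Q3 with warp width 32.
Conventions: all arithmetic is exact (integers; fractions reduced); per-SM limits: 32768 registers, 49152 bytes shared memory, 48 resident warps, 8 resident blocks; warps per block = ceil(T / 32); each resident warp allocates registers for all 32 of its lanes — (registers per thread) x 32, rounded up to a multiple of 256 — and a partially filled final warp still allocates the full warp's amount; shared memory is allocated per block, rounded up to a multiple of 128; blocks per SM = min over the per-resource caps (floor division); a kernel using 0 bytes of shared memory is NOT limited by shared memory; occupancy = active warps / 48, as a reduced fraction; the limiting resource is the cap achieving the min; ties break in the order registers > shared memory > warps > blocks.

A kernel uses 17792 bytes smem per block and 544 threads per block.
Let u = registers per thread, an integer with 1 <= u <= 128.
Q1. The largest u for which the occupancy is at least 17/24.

Answer: u = 24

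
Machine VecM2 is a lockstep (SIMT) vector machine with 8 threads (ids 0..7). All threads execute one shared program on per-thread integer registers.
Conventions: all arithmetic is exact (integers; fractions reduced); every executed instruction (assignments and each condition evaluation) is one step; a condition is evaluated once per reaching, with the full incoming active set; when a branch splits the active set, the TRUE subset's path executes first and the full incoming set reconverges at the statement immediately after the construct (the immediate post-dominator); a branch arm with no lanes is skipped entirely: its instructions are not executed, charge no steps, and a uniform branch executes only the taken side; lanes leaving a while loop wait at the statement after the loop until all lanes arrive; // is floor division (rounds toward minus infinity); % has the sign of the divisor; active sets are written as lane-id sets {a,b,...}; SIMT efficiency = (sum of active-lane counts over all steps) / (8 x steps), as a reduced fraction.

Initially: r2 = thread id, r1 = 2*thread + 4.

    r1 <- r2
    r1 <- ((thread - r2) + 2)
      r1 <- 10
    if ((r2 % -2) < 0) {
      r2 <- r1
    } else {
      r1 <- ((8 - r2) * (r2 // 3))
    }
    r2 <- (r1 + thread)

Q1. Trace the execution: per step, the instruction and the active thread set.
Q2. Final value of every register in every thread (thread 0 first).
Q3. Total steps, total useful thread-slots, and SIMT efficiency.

step 0: r1 <- r2                     {0,1,2,3,4,5,6,7}
step 1: r1 <- ((thread - r2) + 2)    {0,1,2,3,4,5,6,7}
step 2: r1 <- 10                     {0,1,2,3,4,5,6,7}
step 3: eval ((r2 % -2) < 0)         {0,1,2,3,4,5,6,7}
step 4: r2 <- r1                     {1,3,5,7}
step 5: r1 <- ((8 - r2) * (r2 // 3)) {0,2,4,6}
step 6: r2 <- (r1 + thread)          {0,1,2,3,4,5,6,7}

Answer: 7 steps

r2: 0,11,2,13,8,15,10,17
r1: 0,10,0,10,4,10,4,10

steps = 7; useful = 48; efficiency = 48/56 = 6/7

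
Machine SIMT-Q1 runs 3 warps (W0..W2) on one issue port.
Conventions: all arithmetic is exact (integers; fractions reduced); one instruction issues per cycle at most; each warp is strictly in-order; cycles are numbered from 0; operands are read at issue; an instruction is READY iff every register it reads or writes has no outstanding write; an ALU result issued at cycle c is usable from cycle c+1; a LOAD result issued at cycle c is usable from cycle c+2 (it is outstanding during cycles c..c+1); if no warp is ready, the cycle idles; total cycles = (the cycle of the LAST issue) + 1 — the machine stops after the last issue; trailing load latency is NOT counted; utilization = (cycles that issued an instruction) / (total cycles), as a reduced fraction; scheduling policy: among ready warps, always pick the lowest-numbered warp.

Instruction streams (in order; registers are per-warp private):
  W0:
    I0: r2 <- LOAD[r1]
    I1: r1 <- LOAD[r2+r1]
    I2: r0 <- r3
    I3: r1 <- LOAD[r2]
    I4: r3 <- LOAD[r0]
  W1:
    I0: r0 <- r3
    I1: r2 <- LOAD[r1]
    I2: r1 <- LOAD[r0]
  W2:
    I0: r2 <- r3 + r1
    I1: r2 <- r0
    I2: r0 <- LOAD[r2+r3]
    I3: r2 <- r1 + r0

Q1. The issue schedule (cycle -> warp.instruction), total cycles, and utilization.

cycle 0: W0.I0
cycle 1: W1.I0
cycle 2: W0.I1
cycle 3: W0.I2
cycle 4: W0.I3
cycle 5: W0.I4
cycle 6: W1.I1
cycle 7: W1.I2
cycle 8: W2.I0
cycle 9: W2.I1
cycle 10: W2.I2
cycle 11: idle
cycle 12: W2.I3

Answer: 13 cycles, utilization 12/13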